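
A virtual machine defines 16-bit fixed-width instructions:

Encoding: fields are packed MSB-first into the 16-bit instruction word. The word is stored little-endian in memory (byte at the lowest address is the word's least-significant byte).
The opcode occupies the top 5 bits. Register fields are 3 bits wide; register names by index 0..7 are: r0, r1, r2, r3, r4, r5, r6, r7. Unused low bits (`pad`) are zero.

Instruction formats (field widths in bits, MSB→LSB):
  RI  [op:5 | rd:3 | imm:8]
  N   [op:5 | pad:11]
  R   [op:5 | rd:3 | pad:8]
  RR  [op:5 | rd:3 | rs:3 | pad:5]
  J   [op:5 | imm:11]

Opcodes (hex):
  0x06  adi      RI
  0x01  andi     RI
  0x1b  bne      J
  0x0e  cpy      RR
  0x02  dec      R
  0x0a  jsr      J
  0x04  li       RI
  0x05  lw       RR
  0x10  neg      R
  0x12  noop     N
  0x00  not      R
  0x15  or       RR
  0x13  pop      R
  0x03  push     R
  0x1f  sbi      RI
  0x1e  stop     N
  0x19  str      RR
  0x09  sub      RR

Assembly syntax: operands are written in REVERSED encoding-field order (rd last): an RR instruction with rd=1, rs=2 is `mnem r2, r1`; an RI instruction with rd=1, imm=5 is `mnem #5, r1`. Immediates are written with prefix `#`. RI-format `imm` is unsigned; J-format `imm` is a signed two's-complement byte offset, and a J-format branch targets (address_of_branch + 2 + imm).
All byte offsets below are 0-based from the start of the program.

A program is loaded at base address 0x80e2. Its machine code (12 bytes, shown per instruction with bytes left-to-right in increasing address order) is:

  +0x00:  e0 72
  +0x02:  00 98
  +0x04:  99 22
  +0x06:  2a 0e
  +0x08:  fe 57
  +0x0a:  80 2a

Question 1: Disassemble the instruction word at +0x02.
@+02  little-endian(00 98) = 0x9800
  op=0x9800>>11=0x13 ⇒ pop (R)
  [10:8] rd=0 = r0

pop r0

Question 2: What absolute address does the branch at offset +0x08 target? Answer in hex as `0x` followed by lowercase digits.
0x80ea

@+08  little-endian(fe 57) = 0x57fe
  op=0x57fe>>11=0xa ⇒ jsr (J)
  [10:0] imm=2046 (s11→-2) = #-2
  target = base 0x80e2 + off 0x08 + 2 + imm -2 = 0x80ea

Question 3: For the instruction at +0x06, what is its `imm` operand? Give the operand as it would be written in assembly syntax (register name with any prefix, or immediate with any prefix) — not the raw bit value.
#42

off 0x06: read 2a 0e as little → 0x0e2a
  op=0x0e2a>>11=0x1 ⇒ andi (RI)
  rd@[10:8]=0x6 ⇒ r6
  imm@[7:0]=0x2a ⇒ #42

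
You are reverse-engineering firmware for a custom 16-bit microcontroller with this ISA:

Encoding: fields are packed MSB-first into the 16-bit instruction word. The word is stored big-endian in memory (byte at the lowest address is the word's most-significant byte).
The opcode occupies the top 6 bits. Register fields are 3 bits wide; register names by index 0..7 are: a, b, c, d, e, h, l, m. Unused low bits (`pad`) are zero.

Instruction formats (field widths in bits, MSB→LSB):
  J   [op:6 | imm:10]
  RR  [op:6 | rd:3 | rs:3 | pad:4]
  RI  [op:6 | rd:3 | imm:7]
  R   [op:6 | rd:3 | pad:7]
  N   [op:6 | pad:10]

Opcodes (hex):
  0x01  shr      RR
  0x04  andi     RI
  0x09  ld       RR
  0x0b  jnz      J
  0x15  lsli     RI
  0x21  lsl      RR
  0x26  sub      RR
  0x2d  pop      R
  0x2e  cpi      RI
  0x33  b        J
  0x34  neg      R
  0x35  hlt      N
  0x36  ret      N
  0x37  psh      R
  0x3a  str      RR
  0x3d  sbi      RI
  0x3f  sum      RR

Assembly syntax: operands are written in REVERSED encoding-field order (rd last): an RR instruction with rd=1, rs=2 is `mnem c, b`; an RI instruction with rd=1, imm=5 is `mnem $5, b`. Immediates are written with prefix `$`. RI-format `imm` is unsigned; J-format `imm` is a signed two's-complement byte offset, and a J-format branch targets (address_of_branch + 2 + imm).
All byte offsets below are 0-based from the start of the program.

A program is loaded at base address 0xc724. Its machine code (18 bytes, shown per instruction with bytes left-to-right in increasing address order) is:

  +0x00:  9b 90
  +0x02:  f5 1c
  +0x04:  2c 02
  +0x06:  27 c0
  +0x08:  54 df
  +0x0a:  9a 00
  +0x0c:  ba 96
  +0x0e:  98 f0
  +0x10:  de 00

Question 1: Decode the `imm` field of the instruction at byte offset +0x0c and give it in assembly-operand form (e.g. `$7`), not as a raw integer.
+0x0c: ba 96 ⇒ word 0xba96 (big)
  top 6b → 0x2e → cpi [RI]
  rd@[9:7]=0x5 ⇒ h
  imm@[6:0]=0x16 ⇒ $22

$22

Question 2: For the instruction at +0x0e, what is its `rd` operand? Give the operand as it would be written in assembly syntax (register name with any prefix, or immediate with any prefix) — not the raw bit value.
off 0x0e: read 98 f0 as big → 0x98f0
  op=0x98f0>>10=0x26 ⇒ sub (RR)
  rd@[9:7]=0x1 ⇒ b
  rs@[6:4]=0x7 ⇒ m

b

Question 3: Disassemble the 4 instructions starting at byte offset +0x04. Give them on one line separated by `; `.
[04] 2c 02 → 0x2c02
  opcode bits[15:10]=0xb: jnz/J
  imm@[9:0]=0x2 ⇒ $2
[06] 27 c0 → 0x27c0
  opcode bits[15:10]=0x9: ld/RR
  rd@[9:7]=0x7 ⇒ m
  rs@[6:4]=0x4 ⇒ e
[08] 54 df → 0x54df
  opcode bits[15:10]=0x15: lsli/RI
  rd@[9:7]=0x1 ⇒ b
  imm@[6:0]=0x5f ⇒ $95
[0a] 9a 00 → 0x9a00
  opcode bits[15:10]=0x26: sub/RR
  rd@[9:7]=0x4 ⇒ e
  rs@[6:4]=0x0 ⇒ a

jnz $2; ld e, m; lsli $95, b; sub a, e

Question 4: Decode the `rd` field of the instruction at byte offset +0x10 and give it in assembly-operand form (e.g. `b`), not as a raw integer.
+0x10: de 00 ⇒ word 0xde00 (big)
  op=0xde00>>10=0x37 ⇒ psh (R)
  rd@[9:7]=0x4 ⇒ e

e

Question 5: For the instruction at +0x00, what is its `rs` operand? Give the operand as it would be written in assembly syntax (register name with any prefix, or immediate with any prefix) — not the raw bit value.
@+00  big-endian(9b 90) = 0x9b90
  op=0x9b90>>10=0x26 ⇒ sub (RR)
  rd@[9:7]=0x7 ⇒ m
  rs@[6:4]=0x1 ⇒ b

b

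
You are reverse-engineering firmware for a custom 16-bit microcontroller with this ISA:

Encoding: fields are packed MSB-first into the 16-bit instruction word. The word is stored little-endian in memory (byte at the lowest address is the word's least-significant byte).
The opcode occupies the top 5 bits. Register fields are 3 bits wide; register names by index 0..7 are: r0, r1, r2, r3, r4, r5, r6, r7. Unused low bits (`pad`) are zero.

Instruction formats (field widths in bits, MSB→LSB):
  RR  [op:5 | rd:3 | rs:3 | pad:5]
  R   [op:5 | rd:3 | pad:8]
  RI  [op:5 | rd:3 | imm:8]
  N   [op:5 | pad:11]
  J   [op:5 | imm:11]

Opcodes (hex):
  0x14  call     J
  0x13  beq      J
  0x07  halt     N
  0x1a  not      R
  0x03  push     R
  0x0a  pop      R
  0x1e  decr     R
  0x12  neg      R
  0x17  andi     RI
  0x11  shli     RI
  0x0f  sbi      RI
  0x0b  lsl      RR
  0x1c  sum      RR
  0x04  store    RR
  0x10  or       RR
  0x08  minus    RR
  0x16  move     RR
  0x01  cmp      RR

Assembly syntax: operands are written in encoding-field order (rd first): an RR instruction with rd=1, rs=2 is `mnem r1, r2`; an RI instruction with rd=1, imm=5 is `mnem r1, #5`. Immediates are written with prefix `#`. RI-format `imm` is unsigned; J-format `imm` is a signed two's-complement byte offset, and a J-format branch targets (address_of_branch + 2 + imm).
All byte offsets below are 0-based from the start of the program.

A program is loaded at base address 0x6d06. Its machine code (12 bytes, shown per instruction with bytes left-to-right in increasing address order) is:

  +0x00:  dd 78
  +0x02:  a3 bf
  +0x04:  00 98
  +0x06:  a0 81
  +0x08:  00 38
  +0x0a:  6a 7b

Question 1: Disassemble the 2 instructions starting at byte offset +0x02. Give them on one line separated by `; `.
andi r7, #163; beq #0

[02] a3 bf → 0xbfa3
  op=0xbfa3>>11=0x17 ⇒ andi (RI)
  rd@[10:8]=0x7 ⇒ r7
  imm@[7:0]=0xa3 ⇒ #163
[04] 00 98 → 0x9800
  op=0x9800>>11=0x13 ⇒ beq (J)
  imm@[10:0]=0x0 ⇒ #0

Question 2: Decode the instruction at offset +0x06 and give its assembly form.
or r1, r5

@+06  little-endian(a0 81) = 0x81a0
  opcode bits[15:11]=0x10: or/RR
  rd: (w>>8)&0x7=0x1 → r1
  rs: (w>>5)&0x7=0x5 → r5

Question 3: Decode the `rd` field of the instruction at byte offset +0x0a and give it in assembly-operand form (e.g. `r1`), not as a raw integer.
r3

off 0x0a: read 6a 7b as little → 0x7b6a
  top 5b → 0xf → sbi [RI]
  [10:8] rd=3 = r3
  [7:0] imm=106 = #106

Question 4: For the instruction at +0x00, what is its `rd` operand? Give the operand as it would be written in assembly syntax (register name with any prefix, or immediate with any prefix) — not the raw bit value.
+0x00: dd 78 ⇒ word 0x78dd (little)
  opcode bits[15:11]=0xf: sbi/RI
  rd: (w>>8)&0x7=0x0 → r0
  imm: (w>>0)&0xff=0xdd → #221

r0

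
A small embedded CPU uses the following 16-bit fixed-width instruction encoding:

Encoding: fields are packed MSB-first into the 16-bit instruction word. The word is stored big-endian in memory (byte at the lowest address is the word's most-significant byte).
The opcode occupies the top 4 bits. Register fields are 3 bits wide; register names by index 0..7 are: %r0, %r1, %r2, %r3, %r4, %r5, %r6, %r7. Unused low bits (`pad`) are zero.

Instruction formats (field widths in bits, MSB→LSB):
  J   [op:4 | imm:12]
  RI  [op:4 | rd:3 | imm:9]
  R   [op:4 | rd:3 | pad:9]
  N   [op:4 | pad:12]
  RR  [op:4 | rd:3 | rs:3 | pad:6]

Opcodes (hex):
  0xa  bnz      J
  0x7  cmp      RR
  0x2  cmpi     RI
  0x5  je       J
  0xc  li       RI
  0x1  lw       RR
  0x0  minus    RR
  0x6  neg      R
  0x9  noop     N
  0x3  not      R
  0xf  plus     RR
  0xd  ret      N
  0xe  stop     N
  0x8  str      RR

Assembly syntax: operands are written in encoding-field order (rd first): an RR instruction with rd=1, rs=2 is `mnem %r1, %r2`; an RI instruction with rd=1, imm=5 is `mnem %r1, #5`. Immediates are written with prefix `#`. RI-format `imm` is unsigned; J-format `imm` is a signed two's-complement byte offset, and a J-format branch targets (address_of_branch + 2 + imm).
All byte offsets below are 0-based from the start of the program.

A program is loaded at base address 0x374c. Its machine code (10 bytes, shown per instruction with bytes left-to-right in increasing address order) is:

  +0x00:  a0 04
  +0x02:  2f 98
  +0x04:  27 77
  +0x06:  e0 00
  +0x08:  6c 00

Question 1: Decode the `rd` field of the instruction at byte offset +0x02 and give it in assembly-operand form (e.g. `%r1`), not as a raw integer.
@+02  big-endian(2f 98) = 0x2f98
  opcode bits[15:12]=0x2: cmpi/RI
  [11:9] rd=7 = %r7
  [8:0] imm=408 = #408

%r7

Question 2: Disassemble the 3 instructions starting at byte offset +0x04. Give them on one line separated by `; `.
cmpi %r3, #375; stop; neg %r6

+0x04: 27 77 ⇒ word 0x2777 (big)
  op=0x2777>>12=0x2 ⇒ cmpi (RI)
  rd@[11:9]=0x3 ⇒ %r3
  imm@[8:0]=0x177 ⇒ #375
+0x06: e0 00 ⇒ word 0xe000 (big)
  op=0xe000>>12=0xe ⇒ stop (N)
+0x08: 6c 00 ⇒ word 0x6c00 (big)
  op=0x6c00>>12=0x6 ⇒ neg (R)
  rd@[11:9]=0x6 ⇒ %r6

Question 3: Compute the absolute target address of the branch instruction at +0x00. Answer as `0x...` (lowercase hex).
0x3752

+0x00: a0 04 ⇒ word 0xa004 (big)
  top 4b → 0xa → bnz [J]
  imm: (w>>0)&0xfff=0x4 → #4
  target = base 0x374c + off 0x00 + 2 + imm 4 = 0x3752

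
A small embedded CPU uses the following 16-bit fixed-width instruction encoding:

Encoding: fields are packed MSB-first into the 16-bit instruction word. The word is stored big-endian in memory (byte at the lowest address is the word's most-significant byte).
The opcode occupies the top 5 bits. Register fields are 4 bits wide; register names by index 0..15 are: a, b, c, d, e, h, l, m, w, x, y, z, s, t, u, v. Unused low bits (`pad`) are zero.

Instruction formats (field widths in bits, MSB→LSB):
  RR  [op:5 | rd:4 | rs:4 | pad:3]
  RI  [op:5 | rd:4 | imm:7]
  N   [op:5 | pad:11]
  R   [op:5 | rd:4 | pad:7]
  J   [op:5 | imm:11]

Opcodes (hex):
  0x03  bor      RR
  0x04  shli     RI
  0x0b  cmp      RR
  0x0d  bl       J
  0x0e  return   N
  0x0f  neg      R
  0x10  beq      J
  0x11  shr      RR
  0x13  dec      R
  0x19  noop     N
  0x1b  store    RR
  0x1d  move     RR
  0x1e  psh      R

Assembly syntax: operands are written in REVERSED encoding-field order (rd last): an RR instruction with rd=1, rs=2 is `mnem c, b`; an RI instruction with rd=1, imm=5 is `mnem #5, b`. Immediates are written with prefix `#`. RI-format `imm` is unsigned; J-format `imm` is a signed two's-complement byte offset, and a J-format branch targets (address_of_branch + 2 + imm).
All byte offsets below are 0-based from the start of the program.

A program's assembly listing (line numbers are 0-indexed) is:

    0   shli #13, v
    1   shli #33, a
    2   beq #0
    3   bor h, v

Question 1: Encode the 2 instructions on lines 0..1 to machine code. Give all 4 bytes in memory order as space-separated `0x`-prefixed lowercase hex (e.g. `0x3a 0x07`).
L0: shli op=0x4:5|rd=15:4|imm=13:7 ⇒ 0x278d ⇒ big 27 8d
L1: shli op=0x4:5|rd=0:4|imm=33:7 ⇒ 0x2021 ⇒ big 20 21

0x27 0x8d 0x20 0x21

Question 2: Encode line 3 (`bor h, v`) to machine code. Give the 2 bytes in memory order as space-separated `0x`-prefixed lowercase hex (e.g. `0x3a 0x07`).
L3: bor op=0x3:5|rd=15:4|rs=5:4|pad=0:3 ⇒ 0x1fa8 ⇒ big 1f a8

0x1f 0xa8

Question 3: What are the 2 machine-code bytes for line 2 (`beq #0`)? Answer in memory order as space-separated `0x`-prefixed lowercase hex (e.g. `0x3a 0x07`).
line 2 (beq): pack op=0x10:5|imm=0:11 = 0x8000; big→ 80 00

0x80 0x00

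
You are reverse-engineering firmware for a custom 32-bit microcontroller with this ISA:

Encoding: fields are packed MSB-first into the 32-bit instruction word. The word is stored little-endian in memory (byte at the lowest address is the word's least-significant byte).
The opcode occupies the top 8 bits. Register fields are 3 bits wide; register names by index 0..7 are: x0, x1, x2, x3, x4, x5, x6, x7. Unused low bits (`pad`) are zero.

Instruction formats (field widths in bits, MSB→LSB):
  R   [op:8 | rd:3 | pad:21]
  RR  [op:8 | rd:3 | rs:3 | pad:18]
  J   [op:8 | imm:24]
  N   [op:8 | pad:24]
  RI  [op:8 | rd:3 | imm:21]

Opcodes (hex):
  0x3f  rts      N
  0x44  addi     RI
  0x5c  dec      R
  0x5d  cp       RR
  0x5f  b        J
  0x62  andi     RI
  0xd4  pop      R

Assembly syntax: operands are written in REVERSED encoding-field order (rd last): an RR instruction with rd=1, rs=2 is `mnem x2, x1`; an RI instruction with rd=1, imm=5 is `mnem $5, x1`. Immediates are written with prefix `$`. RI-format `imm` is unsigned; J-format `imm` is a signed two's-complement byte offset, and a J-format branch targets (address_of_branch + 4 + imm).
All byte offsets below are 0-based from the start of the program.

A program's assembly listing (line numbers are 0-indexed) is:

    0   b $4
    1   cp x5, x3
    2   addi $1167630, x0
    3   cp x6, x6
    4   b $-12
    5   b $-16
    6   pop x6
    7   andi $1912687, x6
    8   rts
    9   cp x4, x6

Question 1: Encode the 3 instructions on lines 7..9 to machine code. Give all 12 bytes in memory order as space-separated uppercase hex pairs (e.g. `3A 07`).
6F 2F DD 62 00 00 00 3F 00 00 D0 5D

line 7 (andi): pack op=0x62:8|rd=6:3|imm=1912687:21 = 0x62dd2f6f; little→ 6f 2f dd 62
line 8 (rts): pack op=0x3f:8|pad=0:24 = 0x3f000000; little→ 00 00 00 3f
line 9 (cp): pack op=0x5d:8|rd=6:3|rs=4:3|pad=0:18 = 0x5dd00000; little→ 00 00 d0 5d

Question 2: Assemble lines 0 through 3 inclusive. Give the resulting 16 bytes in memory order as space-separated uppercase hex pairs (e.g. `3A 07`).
L0: b op=0x5f:8|imm=4:24 ⇒ 0x5f000004 ⇒ little 04 00 00 5f
L1: cp op=0x5d:8|rd=3:3|rs=5:3|pad=0:18 ⇒ 0x5d740000 ⇒ little 00 00 74 5d
L2: addi op=0x44:8|rd=0:3|imm=1167630:21 ⇒ 0x4411d10e ⇒ little 0e d1 11 44
L3: cp op=0x5d:8|rd=6:3|rs=6:3|pad=0:18 ⇒ 0x5dd80000 ⇒ little 00 00 d8 5d

04 00 00 5F 00 00 74 5D 0E D1 11 44 00 00 D8 5D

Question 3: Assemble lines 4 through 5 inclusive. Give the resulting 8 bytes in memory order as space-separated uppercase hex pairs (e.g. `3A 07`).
F4 FF FF 5F F0 FF FF 5F

line 4 (b): pack op=0x5f:8|imm=-12:24 = 0x5ffffff4; little→ f4 ff ff 5f
line 5 (b): pack op=0x5f:8|imm=-16:24 = 0x5ffffff0; little→ f0 ff ff 5f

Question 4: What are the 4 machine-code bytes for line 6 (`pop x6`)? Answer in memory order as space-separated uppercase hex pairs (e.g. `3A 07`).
L6: pop op=0xd4:8|rd=6:3|pad=0:21 ⇒ 0xd4c00000 ⇒ little 00 00 c0 d4

00 00 C0 D4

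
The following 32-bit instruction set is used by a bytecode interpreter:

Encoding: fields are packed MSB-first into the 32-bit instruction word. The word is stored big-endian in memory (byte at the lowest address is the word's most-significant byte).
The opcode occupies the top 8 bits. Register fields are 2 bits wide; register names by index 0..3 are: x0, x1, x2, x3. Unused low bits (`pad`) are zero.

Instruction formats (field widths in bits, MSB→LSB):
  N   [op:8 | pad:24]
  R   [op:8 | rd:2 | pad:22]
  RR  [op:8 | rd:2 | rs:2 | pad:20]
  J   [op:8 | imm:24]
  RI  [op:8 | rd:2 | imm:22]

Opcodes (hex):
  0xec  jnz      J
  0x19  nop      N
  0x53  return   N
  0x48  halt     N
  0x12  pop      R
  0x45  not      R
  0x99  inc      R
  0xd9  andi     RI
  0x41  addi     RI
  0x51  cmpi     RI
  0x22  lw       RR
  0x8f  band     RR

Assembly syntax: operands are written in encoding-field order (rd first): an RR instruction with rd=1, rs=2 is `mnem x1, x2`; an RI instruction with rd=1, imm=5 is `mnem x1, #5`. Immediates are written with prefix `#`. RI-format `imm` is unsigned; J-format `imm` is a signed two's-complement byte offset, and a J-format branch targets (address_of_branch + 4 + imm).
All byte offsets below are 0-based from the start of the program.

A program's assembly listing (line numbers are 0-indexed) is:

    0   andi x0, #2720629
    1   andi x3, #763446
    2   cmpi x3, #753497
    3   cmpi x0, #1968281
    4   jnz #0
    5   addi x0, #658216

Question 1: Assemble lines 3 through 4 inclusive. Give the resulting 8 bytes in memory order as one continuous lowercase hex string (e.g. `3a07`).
511e0899ec000000

line 3 (cmpi): pack op=0x51:8|rd=0:2|imm=1968281:22 = 0x511e0899; big→ 51 1e 08 99
line 4 (jnz): pack op=0xec:8|imm=0:24 = 0xec000000; big→ ec 00 00 00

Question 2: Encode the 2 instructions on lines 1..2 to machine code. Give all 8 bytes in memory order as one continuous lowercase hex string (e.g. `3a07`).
1. andi fields op=0xd9:8|rd=3:2|imm=763446:22 → word d9cba636h → d9 cb a6 36
2. cmpi fields op=0x51:8|rd=3:2|imm=753497:22 → word 51cb7f59h → 51 cb 7f 59

d9cba63651cb7f59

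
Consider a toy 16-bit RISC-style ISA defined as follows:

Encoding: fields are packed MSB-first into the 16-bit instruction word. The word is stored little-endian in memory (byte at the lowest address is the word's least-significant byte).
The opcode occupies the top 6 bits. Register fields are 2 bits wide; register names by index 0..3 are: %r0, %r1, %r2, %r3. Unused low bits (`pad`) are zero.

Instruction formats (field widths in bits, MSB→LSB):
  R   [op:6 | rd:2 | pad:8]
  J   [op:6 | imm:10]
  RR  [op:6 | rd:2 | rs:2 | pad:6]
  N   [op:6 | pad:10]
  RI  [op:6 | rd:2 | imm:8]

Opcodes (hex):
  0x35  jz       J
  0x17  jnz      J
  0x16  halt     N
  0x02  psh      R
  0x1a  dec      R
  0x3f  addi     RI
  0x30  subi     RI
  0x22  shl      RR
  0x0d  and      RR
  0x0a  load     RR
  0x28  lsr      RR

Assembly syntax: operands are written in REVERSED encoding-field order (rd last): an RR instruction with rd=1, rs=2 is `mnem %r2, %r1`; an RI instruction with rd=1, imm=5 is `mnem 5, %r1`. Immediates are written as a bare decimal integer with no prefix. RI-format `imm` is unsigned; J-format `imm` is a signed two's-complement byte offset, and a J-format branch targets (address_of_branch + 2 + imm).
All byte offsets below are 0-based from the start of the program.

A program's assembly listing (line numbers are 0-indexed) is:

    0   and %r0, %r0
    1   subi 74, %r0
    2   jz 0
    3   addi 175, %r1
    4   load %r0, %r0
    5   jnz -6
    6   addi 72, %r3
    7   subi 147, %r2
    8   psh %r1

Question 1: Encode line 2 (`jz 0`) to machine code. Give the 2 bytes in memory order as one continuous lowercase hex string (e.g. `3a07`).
L2: jz op=0x35:6|imm=0:10 ⇒ 0xd400 ⇒ little 00 d4

00d4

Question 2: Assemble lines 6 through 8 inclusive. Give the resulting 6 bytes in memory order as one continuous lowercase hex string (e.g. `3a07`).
48ff93c20009

L6: addi op=0x3f:6|rd=3:2|imm=72:8 ⇒ 0xff48 ⇒ little 48 ff
L7: subi op=0x30:6|rd=2:2|imm=147:8 ⇒ 0xc293 ⇒ little 93 c2
L8: psh op=0x2:6|rd=1:2|pad=0:8 ⇒ 0x0900 ⇒ little 00 09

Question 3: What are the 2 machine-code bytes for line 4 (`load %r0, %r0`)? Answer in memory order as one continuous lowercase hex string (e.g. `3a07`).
0028

line 4 (load): pack op=0xa:6|rd=0:2|rs=0:2|pad=0:6 = 0x2800; little→ 00 28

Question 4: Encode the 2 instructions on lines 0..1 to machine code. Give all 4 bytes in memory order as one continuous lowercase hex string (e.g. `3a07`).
00344ac0

line 0 (and): pack op=0xd:6|rd=0:2|rs=0:2|pad=0:6 = 0x3400; little→ 00 34
line 1 (subi): pack op=0x30:6|rd=0:2|imm=74:8 = 0xc04a; little→ 4a c0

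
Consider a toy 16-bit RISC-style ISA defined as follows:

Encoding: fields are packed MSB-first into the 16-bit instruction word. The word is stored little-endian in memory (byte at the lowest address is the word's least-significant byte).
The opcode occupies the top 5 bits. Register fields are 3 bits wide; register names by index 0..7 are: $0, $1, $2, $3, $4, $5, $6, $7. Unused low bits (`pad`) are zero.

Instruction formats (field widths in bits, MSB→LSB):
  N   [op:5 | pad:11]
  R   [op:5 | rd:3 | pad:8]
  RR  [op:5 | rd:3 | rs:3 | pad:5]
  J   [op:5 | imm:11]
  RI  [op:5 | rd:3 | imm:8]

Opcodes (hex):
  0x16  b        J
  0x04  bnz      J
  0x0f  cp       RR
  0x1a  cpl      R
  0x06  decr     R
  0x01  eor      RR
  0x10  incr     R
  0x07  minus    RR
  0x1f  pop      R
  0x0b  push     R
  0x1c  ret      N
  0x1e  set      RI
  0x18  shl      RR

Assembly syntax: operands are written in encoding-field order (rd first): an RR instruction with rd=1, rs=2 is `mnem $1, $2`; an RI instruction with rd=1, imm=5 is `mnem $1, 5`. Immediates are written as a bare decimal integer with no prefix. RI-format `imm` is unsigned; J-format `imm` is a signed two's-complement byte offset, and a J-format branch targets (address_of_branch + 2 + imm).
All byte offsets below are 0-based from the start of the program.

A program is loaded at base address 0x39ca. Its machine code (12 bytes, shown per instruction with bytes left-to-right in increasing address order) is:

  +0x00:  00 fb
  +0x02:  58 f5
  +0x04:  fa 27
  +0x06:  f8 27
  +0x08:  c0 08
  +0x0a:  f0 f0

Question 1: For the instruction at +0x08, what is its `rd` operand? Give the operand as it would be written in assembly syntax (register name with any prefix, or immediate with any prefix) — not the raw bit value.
$0

@+08  little-endian(c0 08) = 0x08c0
  opcode bits[15:11]=0x1: eor/RR
  rd@[10:8]=0x0 ⇒ $0
  rs@[7:5]=0x6 ⇒ $6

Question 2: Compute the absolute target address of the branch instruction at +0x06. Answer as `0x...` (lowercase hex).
0x39ca

@+06  little-endian(f8 27) = 0x27f8
  opcode bits[15:11]=0x4: bnz/J
  imm@[10:0]=0x7f8 (s11→-8) ⇒ -8
  target = base 0x39ca + off 0x06 + 2 + imm -8 = 0x39ca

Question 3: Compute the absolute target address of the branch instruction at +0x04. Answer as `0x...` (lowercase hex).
0x39ca

@+04  little-endian(fa 27) = 0x27fa
  opcode bits[15:11]=0x4: bnz/J
  imm@[10:0]=0x7fa (s11→-6) ⇒ -6
  target = base 0x39ca + off 0x04 + 2 + imm -6 = 0x39ca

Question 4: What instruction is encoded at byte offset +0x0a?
set $0, 240

off 0x0a: read f0 f0 as little → 0xf0f0
  top 5b → 0x1e → set [RI]
  [10:8] rd=0 = $0
  [7:0] imm=240 = 240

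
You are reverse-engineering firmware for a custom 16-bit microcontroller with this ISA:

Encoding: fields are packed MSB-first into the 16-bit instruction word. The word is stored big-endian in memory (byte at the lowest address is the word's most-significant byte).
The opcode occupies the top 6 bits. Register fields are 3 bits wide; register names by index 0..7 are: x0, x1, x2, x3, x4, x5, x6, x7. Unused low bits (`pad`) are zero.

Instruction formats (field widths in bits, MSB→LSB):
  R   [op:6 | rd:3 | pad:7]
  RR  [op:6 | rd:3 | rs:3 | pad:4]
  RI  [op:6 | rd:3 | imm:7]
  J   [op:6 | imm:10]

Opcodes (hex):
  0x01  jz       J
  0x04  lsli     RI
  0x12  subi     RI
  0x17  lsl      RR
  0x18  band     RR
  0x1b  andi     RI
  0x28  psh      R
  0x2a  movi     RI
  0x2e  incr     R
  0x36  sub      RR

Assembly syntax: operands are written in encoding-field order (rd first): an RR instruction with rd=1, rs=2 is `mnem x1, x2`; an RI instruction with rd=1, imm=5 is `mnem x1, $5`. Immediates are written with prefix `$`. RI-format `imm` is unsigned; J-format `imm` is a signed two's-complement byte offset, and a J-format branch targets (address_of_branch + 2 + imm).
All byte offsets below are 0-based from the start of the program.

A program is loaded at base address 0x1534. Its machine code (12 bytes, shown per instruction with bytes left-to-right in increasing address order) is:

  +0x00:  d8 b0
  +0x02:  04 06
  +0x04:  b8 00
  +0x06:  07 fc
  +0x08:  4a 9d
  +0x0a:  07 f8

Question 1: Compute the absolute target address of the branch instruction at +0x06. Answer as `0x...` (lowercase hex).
@+06  big-endian(07 fc) = 0x07fc
  op=0x07fc>>10=0x1 ⇒ jz (J)
  imm@[9:0]=0x3fc (s10→-4) ⇒ $-4
  target = base 0x1534 + off 0x06 + 2 + imm -4 = 0x1538

0x1538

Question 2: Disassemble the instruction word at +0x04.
off 0x04: read b8 00 as big → 0xb800
  op=0xb800>>10=0x2e ⇒ incr (R)
  rd@[9:7]=0x0 ⇒ x0

incr x0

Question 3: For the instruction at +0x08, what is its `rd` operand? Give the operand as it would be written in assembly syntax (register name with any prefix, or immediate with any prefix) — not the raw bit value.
x5

@+08  big-endian(4a 9d) = 0x4a9d
  top 6b → 0x12 → subi [RI]
  rd: (w>>7)&0x7=0x5 → x5
  imm: (w>>0)&0x7f=0x1d → $29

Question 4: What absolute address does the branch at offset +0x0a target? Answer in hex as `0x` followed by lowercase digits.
off 0x0a: read 07 f8 as big → 0x07f8
  top 6b → 0x1 → jz [J]
  imm: (w>>0)&0x3ff=0x3f8 (s10→-8) → $-8
  target = base 0x1534 + off 0x0a + 2 + imm -8 = 0x1538

0x1538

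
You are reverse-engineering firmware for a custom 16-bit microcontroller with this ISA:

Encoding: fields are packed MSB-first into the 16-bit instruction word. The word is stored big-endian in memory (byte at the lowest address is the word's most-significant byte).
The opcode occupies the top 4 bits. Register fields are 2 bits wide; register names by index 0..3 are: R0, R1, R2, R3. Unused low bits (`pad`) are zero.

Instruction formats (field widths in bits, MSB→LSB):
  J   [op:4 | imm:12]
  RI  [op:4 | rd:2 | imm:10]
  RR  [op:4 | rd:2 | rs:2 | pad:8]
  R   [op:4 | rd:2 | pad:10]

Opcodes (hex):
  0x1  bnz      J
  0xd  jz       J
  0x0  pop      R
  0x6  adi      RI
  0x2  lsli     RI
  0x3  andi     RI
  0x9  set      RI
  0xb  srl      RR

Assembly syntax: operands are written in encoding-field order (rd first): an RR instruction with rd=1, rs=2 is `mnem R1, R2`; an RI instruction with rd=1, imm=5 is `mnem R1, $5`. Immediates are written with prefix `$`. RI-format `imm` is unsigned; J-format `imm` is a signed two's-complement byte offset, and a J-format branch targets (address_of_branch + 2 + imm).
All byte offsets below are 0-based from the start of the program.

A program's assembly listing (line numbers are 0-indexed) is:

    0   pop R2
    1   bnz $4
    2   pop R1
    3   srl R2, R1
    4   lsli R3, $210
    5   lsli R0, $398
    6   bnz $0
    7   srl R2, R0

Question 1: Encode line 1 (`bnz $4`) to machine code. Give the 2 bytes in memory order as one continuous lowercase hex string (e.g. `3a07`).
line 1 (bnz): pack op=0x1:4|imm=4:12 = 0x1004; big→ 10 04

1004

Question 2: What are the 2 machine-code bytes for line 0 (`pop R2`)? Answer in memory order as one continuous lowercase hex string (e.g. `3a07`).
0800

L0: pop op=0x0:4|rd=2:2|pad=0:10 ⇒ 0x0800 ⇒ big 08 00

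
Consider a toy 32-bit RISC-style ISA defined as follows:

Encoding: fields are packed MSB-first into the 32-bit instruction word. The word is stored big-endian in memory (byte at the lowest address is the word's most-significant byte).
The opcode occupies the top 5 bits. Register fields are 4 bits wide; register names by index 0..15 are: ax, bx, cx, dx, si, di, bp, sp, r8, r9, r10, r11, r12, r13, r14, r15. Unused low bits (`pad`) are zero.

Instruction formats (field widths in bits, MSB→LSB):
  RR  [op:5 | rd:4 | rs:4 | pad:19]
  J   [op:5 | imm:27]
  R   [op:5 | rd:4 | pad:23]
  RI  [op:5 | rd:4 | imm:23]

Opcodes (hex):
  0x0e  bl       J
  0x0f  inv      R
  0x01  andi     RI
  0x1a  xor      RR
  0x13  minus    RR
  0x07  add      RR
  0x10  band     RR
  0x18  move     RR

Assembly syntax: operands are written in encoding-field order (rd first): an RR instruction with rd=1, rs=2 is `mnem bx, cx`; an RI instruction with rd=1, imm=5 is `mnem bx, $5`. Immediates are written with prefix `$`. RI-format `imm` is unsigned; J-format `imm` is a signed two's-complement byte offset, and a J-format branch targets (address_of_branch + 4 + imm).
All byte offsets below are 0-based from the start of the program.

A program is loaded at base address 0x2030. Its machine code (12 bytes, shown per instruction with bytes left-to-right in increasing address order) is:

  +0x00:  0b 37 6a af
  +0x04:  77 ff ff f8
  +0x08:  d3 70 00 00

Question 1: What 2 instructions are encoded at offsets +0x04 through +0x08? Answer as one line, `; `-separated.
bl $-8; xor bp, r14

+0x04: 77 ff ff f8 ⇒ word 0x77fffff8 (big)
  opcode bits[31:27]=0xe: bl/J
  [26:0] imm=134217720 (s27→-8) = $-8
+0x08: d3 70 00 00 ⇒ word 0xd3700000 (big)
  opcode bits[31:27]=0x1a: xor/RR
  [26:23] rd=6 = bp
  [22:19] rs=14 = r14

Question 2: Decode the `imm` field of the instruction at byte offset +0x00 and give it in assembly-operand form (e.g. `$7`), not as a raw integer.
$3631791

+0x00: 0b 37 6a af ⇒ word 0x0b376aaf (big)
  op=0x0b376aaf>>27=0x1 ⇒ andi (RI)
  rd: (w>>23)&0xf=0x6 → bp
  imm: (w>>0)&0x7fffff=0x376aaf → $3631791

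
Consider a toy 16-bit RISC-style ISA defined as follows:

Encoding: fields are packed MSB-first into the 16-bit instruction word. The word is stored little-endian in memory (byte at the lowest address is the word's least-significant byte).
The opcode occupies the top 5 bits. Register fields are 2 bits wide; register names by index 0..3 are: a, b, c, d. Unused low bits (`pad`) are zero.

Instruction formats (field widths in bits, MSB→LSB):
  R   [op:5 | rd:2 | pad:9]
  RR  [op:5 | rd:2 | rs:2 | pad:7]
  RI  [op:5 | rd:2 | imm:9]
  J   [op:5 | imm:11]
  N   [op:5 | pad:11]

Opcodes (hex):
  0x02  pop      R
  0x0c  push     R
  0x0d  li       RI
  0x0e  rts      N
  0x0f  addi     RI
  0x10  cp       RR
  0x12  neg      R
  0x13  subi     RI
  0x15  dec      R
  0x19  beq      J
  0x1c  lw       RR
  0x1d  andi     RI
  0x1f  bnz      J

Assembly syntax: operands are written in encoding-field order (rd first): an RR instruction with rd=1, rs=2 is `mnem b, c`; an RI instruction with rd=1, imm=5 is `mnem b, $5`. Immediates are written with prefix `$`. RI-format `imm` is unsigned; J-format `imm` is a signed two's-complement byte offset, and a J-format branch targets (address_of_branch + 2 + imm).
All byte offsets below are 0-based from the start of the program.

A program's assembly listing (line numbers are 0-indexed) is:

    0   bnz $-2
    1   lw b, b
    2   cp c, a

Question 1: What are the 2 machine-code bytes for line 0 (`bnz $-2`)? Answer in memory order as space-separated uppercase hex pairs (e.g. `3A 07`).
0. bnz fields op=0x1f:5|imm=-2:11 → word fffeh → fe ff

FE FF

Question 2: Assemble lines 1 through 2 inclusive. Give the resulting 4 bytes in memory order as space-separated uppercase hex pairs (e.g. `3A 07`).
80 E2 00 84

L1: lw op=0x1c:5|rd=1:2|rs=1:2|pad=0:7 ⇒ 0xe280 ⇒ little 80 e2
L2: cp op=0x10:5|rd=2:2|rs=0:2|pad=0:7 ⇒ 0x8400 ⇒ little 00 84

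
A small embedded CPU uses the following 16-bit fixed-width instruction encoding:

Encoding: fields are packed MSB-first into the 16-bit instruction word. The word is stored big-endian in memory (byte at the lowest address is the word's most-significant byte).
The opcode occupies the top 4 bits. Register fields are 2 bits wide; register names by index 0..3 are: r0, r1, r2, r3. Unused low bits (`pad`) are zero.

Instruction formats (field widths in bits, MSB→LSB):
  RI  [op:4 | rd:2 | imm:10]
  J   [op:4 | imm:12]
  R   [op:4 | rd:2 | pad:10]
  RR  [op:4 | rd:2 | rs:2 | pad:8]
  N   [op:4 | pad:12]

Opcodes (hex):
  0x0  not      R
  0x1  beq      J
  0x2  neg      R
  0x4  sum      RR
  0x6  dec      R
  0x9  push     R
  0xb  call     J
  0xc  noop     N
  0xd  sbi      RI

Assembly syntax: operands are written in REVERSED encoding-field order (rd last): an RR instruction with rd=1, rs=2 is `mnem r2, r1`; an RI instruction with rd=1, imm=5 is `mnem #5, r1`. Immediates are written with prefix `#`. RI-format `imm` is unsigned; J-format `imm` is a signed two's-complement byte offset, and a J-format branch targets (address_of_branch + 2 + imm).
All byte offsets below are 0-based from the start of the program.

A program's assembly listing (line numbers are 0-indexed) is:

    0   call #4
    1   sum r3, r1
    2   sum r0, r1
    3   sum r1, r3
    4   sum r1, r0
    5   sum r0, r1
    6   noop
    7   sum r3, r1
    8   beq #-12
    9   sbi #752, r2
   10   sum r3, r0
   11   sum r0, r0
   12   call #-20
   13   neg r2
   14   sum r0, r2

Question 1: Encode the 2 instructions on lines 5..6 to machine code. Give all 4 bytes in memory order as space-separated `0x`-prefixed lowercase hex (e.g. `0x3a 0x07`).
0x44 0x00 0xc0 0x00

L5: sum op=0x4:4|rd=1:2|rs=0:2|pad=0:8 ⇒ 0x4400 ⇒ big 44 00
L6: noop op=0xc:4|pad=0:12 ⇒ 0xc000 ⇒ big c0 00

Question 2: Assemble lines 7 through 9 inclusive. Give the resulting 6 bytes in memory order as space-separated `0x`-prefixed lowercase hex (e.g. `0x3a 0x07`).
L7: sum op=0x4:4|rd=1:2|rs=3:2|pad=0:8 ⇒ 0x4700 ⇒ big 47 00
L8: beq op=0x1:4|imm=-12:12 ⇒ 0x1ff4 ⇒ big 1f f4
L9: sbi op=0xd:4|rd=2:2|imm=752:10 ⇒ 0xdaf0 ⇒ big da f0

0x47 0x00 0x1f 0xf4 0xda 0xf0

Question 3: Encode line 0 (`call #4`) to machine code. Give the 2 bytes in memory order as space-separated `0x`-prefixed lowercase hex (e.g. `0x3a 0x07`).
0xb0 0x04

0. call fields op=0xb:4|imm=4:12 → word b004h → b0 04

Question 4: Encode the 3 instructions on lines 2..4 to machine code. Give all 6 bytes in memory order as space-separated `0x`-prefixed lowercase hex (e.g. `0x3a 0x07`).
L2: sum op=0x4:4|rd=1:2|rs=0:2|pad=0:8 ⇒ 0x4400 ⇒ big 44 00
L3: sum op=0x4:4|rd=3:2|rs=1:2|pad=0:8 ⇒ 0x4d00 ⇒ big 4d 00
L4: sum op=0x4:4|rd=0:2|rs=1:2|pad=0:8 ⇒ 0x4100 ⇒ big 41 00

0x44 0x00 0x4d 0x00 0x41 0x00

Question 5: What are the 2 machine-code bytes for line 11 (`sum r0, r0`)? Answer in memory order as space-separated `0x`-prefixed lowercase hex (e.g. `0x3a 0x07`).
line 11 (sum): pack op=0x4:4|rd=0:2|rs=0:2|pad=0:8 = 0x4000; big→ 40 00

0x40 0x00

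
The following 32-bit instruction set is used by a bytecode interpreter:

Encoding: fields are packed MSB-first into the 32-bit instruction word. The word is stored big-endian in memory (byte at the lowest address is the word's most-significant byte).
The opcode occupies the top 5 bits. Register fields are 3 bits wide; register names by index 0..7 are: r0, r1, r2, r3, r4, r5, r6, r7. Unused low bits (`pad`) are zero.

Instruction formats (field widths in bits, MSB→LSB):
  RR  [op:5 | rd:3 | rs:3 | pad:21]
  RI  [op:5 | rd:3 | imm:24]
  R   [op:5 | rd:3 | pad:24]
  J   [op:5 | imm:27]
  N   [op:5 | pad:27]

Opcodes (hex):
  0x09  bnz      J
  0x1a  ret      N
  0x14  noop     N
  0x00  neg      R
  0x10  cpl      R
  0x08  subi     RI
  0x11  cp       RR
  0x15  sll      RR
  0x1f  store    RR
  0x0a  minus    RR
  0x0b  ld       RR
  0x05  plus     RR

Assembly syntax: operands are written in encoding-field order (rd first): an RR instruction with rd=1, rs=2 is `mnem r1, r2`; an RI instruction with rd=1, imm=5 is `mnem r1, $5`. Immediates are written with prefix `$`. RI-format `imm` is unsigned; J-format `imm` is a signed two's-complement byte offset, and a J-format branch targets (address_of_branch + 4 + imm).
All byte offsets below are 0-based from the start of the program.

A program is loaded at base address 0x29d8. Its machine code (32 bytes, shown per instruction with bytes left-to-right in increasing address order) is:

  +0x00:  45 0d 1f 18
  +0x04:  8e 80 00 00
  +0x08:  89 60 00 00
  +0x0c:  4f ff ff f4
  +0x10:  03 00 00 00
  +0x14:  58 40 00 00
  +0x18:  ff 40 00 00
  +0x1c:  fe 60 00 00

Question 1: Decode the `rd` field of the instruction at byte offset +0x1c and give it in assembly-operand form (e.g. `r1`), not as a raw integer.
@+1c  big-endian(fe 60 00 00) = 0xfe600000
  op=0xfe600000>>27=0x1f ⇒ store (RR)
  rd@[26:24]=0x6 ⇒ r6
  rs@[23:21]=0x3 ⇒ r3

r6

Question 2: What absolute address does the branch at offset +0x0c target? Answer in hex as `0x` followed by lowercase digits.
+0x0c: 4f ff ff f4 ⇒ word 0x4ffffff4 (big)
  opcode bits[31:27]=0x9: bnz/J
  imm@[26:0]=0x7fffff4 (s27→-12) ⇒ $-12
  target = base 0x29d8 + off 0x0c + 4 + imm -12 = 0x29dc

0x29dc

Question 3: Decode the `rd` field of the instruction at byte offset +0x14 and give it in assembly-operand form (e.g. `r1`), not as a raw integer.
r0

+0x14: 58 40 00 00 ⇒ word 0x58400000 (big)
  top 5b → 0xb → ld [RR]
  [26:24] rd=0 = r0
  [23:21] rs=2 = r2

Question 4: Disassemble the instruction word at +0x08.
cp r1, r3

@+08  big-endian(89 60 00 00) = 0x89600000
  op=0x89600000>>27=0x11 ⇒ cp (RR)
  [26:24] rd=1 = r1
  [23:21] rs=3 = r3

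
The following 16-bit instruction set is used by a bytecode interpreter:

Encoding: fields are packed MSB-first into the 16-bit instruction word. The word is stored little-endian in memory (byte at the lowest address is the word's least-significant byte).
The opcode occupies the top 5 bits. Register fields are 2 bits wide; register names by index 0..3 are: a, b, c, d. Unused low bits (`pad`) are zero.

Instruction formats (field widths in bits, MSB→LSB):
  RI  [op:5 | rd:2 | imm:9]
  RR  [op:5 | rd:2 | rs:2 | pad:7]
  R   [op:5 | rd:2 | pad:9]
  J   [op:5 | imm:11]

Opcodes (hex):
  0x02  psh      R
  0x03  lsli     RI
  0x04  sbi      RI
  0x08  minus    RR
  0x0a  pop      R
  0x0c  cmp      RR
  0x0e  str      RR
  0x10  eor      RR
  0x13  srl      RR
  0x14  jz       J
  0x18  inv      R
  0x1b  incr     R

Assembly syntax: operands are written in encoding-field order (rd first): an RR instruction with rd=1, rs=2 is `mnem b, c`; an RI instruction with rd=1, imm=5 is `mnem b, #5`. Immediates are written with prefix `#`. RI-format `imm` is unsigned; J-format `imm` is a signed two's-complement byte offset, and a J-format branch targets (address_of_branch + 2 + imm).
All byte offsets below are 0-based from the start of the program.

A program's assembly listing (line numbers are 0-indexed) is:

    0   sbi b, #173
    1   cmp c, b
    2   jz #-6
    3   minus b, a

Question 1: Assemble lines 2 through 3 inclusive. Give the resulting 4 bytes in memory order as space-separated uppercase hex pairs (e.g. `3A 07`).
line 2 (jz): pack op=0x14:5|imm=-6:11 = 0xa7fa; little→ fa a7
line 3 (minus): pack op=0x8:5|rd=1:2|rs=0:2|pad=0:7 = 0x4200; little→ 00 42

FA A7 00 42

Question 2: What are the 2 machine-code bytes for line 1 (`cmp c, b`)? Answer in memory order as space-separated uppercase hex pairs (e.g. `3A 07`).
80 64

line 1 (cmp): pack op=0xc:5|rd=2:2|rs=1:2|pad=0:7 = 0x6480; little→ 80 64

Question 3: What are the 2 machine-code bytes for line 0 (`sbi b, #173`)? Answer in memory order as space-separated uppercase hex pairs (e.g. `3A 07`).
AD 22

line 0 (sbi): pack op=0x4:5|rd=1:2|imm=173:9 = 0x22ad; little→ ad 22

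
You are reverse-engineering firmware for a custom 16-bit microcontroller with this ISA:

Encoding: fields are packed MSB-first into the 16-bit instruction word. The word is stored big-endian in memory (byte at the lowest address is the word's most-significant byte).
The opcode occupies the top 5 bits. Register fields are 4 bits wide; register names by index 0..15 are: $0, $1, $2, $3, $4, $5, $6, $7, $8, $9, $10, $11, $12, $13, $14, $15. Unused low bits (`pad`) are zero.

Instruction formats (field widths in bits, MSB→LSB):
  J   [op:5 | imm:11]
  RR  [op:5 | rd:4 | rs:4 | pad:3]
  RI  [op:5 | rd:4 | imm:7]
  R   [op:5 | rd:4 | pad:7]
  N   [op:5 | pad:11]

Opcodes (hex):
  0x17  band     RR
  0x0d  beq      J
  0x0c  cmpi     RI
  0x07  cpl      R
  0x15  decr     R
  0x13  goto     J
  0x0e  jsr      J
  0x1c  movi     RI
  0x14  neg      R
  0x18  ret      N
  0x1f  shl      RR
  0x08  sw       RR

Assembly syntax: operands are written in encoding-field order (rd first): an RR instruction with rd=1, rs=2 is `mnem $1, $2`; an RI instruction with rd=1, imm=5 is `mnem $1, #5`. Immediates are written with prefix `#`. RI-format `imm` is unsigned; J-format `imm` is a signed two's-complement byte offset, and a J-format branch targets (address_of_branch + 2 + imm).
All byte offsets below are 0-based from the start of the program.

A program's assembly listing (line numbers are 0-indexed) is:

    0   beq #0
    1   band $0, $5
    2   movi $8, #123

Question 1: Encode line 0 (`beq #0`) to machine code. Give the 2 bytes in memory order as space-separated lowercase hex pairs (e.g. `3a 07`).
68 00

L0: beq op=0xd:5|imm=0:11 ⇒ 0x6800 ⇒ big 68 00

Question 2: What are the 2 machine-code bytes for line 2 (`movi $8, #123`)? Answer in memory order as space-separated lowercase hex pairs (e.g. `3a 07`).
e4 7b

line 2 (movi): pack op=0x1c:5|rd=8:4|imm=123:7 = 0xe47b; big→ e4 7b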